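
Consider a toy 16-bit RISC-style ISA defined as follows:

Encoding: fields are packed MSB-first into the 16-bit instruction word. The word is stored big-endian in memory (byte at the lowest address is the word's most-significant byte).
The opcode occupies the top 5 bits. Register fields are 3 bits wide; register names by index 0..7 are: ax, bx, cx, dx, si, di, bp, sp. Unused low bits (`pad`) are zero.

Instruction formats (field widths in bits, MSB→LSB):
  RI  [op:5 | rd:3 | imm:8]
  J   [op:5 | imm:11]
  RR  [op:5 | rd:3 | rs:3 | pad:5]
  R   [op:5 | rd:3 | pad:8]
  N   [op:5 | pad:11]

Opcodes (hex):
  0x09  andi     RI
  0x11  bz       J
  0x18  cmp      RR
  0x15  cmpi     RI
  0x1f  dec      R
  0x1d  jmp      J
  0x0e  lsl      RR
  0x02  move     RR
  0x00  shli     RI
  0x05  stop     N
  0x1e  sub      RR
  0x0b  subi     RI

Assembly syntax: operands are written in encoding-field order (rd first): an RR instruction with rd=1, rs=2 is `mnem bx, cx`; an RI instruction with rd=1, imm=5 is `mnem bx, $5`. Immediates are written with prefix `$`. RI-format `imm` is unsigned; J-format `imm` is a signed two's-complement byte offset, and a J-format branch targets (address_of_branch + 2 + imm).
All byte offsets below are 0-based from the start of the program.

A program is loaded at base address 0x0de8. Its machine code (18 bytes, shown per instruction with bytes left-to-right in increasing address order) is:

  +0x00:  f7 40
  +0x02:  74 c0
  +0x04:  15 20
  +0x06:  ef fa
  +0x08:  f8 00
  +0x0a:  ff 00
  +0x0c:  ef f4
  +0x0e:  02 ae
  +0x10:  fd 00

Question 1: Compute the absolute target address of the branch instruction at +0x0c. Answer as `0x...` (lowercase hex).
+0x0c: ef f4 ⇒ word 0xeff4 (big)
  opcode bits[15:11]=0x1d: jmp/J
  imm: (w>>0)&0x7ff=0x7f4 (s11→-12) → $-12
  target = base 0x0de8 + off 0x0c + 2 + imm -12 = 0x0dea

0x0dea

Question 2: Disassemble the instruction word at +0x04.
[04] 15 20 → 0x1520
  op=0x1520>>11=0x2 ⇒ move (RR)
  [10:8] rd=5 = di
  [7:5] rs=1 = bx

move di, bx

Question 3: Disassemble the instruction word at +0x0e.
+0x0e: 02 ae ⇒ word 0x02ae (big)
  opcode bits[15:11]=0x0: shli/RI
  rd@[10:8]=0x2 ⇒ cx
  imm@[7:0]=0xae ⇒ $174

shli cx, $174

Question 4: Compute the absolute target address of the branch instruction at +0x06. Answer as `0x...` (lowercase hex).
off 0x06: read ef fa as big → 0xeffa
  op=0xeffa>>11=0x1d ⇒ jmp (J)
  imm@[10:0]=0x7fa (s11→-6) ⇒ $-6
  target = base 0x0de8 + off 0x06 + 2 + imm -6 = 0x0dea

0x0dea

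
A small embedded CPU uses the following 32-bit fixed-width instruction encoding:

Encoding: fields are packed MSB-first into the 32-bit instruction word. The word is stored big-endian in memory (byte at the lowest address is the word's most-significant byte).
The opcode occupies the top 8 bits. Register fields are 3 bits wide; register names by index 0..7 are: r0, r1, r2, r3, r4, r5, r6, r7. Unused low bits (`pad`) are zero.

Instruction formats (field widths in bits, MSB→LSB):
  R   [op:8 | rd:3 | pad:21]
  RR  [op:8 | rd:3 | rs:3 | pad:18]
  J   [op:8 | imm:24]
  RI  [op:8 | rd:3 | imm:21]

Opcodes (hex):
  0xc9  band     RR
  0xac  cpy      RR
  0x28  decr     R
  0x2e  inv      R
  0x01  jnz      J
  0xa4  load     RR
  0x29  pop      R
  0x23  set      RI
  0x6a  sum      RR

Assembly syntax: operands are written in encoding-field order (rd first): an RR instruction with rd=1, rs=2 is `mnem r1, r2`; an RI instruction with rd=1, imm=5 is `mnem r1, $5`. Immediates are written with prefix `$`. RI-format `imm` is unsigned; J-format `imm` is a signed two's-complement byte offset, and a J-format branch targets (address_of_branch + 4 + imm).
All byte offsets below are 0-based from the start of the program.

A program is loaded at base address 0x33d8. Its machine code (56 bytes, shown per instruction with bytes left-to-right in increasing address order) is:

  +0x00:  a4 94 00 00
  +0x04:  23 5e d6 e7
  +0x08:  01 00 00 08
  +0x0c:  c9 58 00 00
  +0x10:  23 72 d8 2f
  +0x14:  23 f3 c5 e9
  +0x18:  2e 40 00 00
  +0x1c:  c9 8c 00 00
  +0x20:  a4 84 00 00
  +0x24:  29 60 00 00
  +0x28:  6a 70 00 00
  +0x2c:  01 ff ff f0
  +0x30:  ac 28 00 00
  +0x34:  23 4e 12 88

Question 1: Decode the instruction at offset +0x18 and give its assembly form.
inv r2

[18] 2e 40 00 00 → 0x2e400000
  opcode bits[31:24]=0x2e: inv/R
  [23:21] rd=2 = r2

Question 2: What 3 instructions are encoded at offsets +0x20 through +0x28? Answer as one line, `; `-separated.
off 0x20: read a4 84 00 00 as big → 0xa4840000
  op=0xa4840000>>24=0xa4 ⇒ load (RR)
  rd@[23:21]=0x4 ⇒ r4
  rs@[20:18]=0x1 ⇒ r1
off 0x24: read 29 60 00 00 as big → 0x29600000
  op=0x29600000>>24=0x29 ⇒ pop (R)
  rd@[23:21]=0x3 ⇒ r3
off 0x28: read 6a 70 00 00 as big → 0x6a700000
  op=0x6a700000>>24=0x6a ⇒ sum (RR)
  rd@[23:21]=0x3 ⇒ r3
  rs@[20:18]=0x4 ⇒ r4

load r4, r1; pop r3; sum r3, r4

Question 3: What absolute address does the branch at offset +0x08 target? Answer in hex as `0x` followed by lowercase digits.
off 0x08: read 01 00 00 08 as big → 0x01000008
  top 8b → 0x1 → jnz [J]
  imm@[23:0]=0x8 ⇒ $8
  target = base 0x33d8 + off 0x08 + 4 + imm 8 = 0x33ec

0x33ec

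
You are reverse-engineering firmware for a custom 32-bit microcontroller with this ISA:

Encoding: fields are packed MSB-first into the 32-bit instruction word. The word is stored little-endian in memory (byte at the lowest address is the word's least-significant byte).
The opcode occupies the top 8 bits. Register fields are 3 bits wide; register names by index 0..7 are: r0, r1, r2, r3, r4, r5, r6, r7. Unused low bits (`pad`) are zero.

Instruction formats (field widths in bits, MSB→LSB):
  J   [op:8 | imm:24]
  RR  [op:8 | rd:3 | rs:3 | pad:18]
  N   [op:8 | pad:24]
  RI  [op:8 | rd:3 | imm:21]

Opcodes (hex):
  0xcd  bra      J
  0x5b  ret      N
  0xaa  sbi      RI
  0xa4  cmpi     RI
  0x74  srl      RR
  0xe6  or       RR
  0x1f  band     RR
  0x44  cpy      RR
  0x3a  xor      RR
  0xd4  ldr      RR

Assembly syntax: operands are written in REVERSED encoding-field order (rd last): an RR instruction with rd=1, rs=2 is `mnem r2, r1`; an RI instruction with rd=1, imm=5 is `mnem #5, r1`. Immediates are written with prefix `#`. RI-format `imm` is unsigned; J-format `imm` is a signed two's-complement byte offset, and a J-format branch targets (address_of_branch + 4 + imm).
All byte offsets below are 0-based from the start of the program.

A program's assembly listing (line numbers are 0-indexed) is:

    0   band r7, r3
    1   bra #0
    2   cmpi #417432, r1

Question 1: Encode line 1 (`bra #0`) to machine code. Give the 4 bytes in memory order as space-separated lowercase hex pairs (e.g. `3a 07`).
00 00 00 cd

L1: bra op=0xcd:8|imm=0:24 ⇒ 0xcd000000 ⇒ little 00 00 00 cd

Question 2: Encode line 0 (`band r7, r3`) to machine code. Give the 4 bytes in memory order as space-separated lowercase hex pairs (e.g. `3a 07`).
00 00 7c 1f

line 0 (band): pack op=0x1f:8|rd=3:3|rs=7:3|pad=0:18 = 0x1f7c0000; little→ 00 00 7c 1f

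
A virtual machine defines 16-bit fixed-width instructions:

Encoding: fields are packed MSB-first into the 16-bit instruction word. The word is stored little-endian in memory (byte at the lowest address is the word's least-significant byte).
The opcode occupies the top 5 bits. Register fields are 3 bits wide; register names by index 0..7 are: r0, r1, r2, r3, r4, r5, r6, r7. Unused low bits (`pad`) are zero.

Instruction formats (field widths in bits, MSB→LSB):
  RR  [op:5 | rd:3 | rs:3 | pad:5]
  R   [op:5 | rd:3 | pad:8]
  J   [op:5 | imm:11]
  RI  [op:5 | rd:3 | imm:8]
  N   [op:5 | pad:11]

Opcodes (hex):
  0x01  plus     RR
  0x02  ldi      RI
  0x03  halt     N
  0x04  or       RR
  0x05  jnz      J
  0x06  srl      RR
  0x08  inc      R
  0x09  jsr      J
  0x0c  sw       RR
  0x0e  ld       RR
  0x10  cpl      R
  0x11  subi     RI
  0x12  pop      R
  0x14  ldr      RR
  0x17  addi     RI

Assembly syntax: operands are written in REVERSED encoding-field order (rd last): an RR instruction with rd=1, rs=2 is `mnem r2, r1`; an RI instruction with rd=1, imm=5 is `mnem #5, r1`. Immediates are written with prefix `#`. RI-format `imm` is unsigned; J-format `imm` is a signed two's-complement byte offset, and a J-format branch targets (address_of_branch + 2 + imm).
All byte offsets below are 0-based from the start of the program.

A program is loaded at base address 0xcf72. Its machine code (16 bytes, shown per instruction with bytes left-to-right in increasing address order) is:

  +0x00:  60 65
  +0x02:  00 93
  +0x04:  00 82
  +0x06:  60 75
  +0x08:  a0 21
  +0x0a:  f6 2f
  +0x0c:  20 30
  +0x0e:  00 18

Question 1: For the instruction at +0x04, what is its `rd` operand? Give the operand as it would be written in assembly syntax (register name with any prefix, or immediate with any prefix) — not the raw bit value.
r2

[04] 00 82 → 0x8200
  op=0x8200>>11=0x10 ⇒ cpl (R)
  [10:8] rd=2 = r2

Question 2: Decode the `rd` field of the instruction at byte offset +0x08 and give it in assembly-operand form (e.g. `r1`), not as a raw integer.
off 0x08: read a0 21 as little → 0x21a0
  top 5b → 0x4 → or [RR]
  rd@[10:8]=0x1 ⇒ r1
  rs@[7:5]=0x5 ⇒ r5

r1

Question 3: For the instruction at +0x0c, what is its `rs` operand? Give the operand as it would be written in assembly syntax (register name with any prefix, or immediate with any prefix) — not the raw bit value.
@+0c  little-endian(20 30) = 0x3020
  opcode bits[15:11]=0x6: srl/RR
  rd@[10:8]=0x0 ⇒ r0
  rs@[7:5]=0x1 ⇒ r1

r1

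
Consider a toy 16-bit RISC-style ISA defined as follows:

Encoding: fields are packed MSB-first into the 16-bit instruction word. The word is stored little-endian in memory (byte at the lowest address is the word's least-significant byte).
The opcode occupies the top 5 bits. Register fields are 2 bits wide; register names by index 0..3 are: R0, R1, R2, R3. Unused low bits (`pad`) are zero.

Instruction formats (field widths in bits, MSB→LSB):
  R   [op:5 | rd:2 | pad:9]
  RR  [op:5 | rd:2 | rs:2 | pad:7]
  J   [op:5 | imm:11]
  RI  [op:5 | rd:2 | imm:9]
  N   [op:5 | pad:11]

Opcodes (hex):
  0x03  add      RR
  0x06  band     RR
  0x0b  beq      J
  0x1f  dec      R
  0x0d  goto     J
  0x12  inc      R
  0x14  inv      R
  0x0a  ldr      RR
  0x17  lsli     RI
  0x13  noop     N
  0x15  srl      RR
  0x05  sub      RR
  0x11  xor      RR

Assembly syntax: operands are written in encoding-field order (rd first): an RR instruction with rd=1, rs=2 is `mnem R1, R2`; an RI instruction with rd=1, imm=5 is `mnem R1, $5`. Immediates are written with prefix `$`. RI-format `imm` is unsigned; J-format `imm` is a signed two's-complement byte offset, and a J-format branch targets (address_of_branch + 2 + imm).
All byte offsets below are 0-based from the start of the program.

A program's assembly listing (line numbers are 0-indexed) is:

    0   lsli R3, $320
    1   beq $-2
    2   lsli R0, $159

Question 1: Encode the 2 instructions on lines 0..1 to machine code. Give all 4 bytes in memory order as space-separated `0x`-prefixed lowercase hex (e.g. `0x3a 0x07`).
0x40 0xbf 0xfe 0x5f

0. lsli fields op=0x17:5|rd=3:2|imm=320:9 → word bf40h → 40 bf
1. beq fields op=0xb:5|imm=-2:11 → word 5ffeh → fe 5f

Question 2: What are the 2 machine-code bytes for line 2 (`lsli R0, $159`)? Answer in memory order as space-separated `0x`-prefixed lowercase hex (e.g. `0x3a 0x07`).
L2: lsli op=0x17:5|rd=0:2|imm=159:9 ⇒ 0xb89f ⇒ little 9f b8

0x9f 0xb8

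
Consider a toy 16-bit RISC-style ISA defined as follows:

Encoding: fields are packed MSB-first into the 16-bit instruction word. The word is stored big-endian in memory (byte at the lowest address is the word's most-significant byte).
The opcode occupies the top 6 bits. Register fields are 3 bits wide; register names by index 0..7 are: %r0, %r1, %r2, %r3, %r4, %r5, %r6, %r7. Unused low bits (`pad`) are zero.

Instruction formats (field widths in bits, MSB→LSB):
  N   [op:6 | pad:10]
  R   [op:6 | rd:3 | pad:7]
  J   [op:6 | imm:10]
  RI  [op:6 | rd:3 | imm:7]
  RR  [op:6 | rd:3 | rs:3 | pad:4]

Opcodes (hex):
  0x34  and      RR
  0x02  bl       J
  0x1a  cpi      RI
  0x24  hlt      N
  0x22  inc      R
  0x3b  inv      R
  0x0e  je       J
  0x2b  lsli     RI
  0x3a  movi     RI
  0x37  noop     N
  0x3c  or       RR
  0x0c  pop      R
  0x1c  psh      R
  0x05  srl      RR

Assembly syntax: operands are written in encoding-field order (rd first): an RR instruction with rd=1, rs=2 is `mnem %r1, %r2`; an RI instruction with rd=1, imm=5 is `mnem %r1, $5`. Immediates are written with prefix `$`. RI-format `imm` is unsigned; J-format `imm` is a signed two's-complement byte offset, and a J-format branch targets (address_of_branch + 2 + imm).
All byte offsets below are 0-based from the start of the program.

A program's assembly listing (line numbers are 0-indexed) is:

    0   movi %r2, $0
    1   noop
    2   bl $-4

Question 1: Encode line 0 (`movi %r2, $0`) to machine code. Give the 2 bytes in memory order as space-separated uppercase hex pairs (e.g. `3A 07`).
line 0 (movi): pack op=0x3a:6|rd=2:3|imm=0:7 = 0xe900; big→ e9 00

E9 00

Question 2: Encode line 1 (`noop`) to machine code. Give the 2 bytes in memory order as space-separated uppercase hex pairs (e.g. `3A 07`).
line 1 (noop): pack op=0x37:6|pad=0:10 = 0xdc00; big→ dc 00

DC 00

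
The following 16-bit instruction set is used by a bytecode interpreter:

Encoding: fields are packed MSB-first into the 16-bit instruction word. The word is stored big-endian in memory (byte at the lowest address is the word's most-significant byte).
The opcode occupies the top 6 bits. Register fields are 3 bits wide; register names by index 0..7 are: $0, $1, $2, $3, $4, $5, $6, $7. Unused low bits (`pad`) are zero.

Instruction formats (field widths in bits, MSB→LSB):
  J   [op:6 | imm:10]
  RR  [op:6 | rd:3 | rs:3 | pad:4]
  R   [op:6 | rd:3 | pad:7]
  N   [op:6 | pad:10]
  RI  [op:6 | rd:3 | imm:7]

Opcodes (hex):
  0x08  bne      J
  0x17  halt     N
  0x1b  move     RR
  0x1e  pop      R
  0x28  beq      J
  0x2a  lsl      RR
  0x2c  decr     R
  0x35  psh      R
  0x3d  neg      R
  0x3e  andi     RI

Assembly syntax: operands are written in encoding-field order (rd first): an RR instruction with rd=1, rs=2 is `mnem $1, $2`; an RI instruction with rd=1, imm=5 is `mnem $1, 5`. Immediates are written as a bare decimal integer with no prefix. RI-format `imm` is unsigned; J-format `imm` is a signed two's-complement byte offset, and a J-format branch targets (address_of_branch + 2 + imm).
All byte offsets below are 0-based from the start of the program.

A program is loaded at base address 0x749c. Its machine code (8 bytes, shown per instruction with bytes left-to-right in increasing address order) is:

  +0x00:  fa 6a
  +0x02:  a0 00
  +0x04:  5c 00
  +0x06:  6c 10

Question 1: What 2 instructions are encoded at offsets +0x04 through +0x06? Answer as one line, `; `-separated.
halt; move $0, $1

+0x04: 5c 00 ⇒ word 0x5c00 (big)
  op=0x5c00>>10=0x17 ⇒ halt (N)
+0x06: 6c 10 ⇒ word 0x6c10 (big)
  op=0x6c10>>10=0x1b ⇒ move (RR)
  [9:7] rd=0 = $0
  [6:4] rs=1 = $1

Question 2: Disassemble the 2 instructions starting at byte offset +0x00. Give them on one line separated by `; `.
andi $4, 106; beq 0

[00] fa 6a → 0xfa6a
  op=0xfa6a>>10=0x3e ⇒ andi (RI)
  rd@[9:7]=0x4 ⇒ $4
  imm@[6:0]=0x6a ⇒ 106
[02] a0 00 → 0xa000
  op=0xa000>>10=0x28 ⇒ beq (J)
  imm@[9:0]=0x0 ⇒ 0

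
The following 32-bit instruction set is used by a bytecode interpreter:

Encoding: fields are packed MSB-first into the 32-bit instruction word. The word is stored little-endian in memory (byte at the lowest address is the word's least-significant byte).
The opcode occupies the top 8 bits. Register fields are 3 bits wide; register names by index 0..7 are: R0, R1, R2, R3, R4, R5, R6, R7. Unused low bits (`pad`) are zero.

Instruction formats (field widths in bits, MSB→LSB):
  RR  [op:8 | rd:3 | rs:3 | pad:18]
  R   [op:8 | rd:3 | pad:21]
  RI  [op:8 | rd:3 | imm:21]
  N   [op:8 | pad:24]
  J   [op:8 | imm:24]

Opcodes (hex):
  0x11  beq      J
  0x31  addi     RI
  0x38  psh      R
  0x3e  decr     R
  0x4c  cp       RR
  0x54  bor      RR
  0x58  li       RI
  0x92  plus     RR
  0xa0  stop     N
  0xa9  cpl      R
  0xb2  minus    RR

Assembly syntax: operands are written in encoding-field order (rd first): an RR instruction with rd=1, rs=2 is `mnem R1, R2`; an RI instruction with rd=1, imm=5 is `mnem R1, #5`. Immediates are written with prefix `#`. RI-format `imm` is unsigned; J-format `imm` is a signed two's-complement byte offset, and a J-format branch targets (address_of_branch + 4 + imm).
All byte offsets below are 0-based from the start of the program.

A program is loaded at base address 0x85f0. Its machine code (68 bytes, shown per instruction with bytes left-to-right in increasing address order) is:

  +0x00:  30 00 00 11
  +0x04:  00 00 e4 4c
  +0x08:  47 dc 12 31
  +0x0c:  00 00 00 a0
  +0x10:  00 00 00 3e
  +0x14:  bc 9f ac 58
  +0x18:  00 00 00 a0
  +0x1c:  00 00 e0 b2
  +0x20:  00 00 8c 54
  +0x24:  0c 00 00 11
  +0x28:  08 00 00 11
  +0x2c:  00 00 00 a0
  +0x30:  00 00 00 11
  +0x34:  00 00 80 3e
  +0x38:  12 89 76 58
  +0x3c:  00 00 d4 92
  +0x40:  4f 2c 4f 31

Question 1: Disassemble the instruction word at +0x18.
+0x18: 00 00 00 a0 ⇒ word 0xa0000000 (little)
  op=0xa0000000>>24=0xa0 ⇒ stop (N)

stop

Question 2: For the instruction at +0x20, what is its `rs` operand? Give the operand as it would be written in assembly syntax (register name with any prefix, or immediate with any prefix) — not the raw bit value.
off 0x20: read 00 00 8c 54 as little → 0x548c0000
  opcode bits[31:24]=0x54: bor/RR
  rd: (w>>21)&0x7=0x4 → R4
  rs: (w>>18)&0x7=0x3 → R3

R3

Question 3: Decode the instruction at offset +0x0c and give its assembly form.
stop

+0x0c: 00 00 00 a0 ⇒ word 0xa0000000 (little)
  op=0xa0000000>>24=0xa0 ⇒ stop (N)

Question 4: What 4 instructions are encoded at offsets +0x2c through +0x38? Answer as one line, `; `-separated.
stop; beq #0; decr R4; li R3, #1476882

@+2c  little-endian(00 00 00 a0) = 0xa0000000
  top 8b → 0xa0 → stop [N]
@+30  little-endian(00 00 00 11) = 0x11000000
  top 8b → 0x11 → beq [J]
  imm: (w>>0)&0xffffff=0x0 → #0
@+34  little-endian(00 00 80 3e) = 0x3e800000
  top 8b → 0x3e → decr [R]
  rd: (w>>21)&0x7=0x4 → R4
@+38  little-endian(12 89 76 58) = 0x58768912
  top 8b → 0x58 → li [RI]
  rd: (w>>21)&0x7=0x3 → R3
  imm: (w>>0)&0x1fffff=0x168912 → #1476882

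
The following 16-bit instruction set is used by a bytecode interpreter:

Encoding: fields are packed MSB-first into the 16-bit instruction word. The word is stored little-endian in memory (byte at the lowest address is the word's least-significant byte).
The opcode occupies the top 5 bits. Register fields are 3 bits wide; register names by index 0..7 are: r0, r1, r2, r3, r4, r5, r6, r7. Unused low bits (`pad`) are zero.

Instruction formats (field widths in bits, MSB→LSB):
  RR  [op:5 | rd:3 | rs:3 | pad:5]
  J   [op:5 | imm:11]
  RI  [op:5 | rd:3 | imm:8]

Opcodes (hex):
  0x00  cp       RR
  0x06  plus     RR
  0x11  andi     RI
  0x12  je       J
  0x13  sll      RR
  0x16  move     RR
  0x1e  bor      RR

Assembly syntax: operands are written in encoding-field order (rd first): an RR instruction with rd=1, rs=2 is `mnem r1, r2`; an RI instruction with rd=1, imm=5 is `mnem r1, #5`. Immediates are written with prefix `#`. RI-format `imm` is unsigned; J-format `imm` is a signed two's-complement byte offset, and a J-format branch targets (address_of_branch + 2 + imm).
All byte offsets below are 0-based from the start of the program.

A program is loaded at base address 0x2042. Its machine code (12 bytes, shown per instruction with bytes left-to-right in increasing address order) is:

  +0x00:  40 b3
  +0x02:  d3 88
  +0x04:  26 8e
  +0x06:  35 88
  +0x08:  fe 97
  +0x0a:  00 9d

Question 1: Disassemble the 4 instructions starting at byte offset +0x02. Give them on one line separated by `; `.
andi r0, #211; andi r6, #38; andi r0, #53; je #-2

[02] d3 88 → 0x88d3
  top 5b → 0x11 → andi [RI]
  rd@[10:8]=0x0 ⇒ r0
  imm@[7:0]=0xd3 ⇒ #211
[04] 26 8e → 0x8e26
  top 5b → 0x11 → andi [RI]
  rd@[10:8]=0x6 ⇒ r6
  imm@[7:0]=0x26 ⇒ #38
[06] 35 88 → 0x8835
  top 5b → 0x11 → andi [RI]
  rd@[10:8]=0x0 ⇒ r0
  imm@[7:0]=0x35 ⇒ #53
[08] fe 97 → 0x97fe
  top 5b → 0x12 → je [J]
  imm@[10:0]=0x7fe (s11→-2) ⇒ #-2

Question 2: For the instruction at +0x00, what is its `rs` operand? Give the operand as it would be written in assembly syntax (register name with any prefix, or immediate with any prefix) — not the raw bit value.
r2

[00] 40 b3 → 0xb340
  opcode bits[15:11]=0x16: move/RR
  rd@[10:8]=0x3 ⇒ r3
  rs@[7:5]=0x2 ⇒ r2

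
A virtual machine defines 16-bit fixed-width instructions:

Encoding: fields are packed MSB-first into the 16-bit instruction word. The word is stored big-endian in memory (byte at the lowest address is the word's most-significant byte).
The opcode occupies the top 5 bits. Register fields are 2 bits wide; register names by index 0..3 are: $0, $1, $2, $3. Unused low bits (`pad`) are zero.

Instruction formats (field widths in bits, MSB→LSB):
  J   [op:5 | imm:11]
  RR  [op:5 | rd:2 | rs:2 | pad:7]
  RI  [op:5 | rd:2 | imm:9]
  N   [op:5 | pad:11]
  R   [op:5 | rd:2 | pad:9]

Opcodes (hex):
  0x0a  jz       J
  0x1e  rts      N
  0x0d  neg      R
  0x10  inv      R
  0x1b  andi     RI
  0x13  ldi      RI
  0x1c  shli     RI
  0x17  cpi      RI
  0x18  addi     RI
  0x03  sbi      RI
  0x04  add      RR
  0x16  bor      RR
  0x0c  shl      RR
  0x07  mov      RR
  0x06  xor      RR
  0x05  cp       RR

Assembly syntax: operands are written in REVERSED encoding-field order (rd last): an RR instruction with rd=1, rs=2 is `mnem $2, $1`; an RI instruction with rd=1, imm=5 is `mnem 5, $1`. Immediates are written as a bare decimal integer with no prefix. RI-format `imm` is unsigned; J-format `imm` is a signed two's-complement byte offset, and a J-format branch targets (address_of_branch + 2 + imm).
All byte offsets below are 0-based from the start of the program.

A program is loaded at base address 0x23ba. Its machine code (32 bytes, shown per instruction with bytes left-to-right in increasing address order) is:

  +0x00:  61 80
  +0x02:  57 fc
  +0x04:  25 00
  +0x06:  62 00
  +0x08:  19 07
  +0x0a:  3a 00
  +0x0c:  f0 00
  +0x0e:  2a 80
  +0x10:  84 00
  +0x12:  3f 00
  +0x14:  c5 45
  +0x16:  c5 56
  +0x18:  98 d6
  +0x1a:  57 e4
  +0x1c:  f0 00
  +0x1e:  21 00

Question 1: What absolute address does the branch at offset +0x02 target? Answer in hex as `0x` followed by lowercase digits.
0x23ba

[02] 57 fc → 0x57fc
  op=0x57fc>>11=0xa ⇒ jz (J)
  [10:0] imm=2044 (s11→-4) = -4
  target = base 0x23ba + off 0x02 + 2 + imm -4 = 0x23ba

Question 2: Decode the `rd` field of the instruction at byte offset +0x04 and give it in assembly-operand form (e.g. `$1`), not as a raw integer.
$2

@+04  big-endian(25 00) = 0x2500
  op=0x2500>>11=0x4 ⇒ add (RR)
  [10:9] rd=2 = $2
  [8:7] rs=2 = $2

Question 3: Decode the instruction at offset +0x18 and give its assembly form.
ldi 214, $0

off 0x18: read 98 d6 as big → 0x98d6
  top 5b → 0x13 → ldi [RI]
  [10:9] rd=0 = $0
  [8:0] imm=214 = 214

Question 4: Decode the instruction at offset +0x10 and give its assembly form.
+0x10: 84 00 ⇒ word 0x8400 (big)
  op=0x8400>>11=0x10 ⇒ inv (R)
  rd: (w>>9)&0x3=0x2 → $2

inv $2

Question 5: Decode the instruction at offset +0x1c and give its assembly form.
rts

[1c] f0 00 → 0xf000
  op=0xf000>>11=0x1e ⇒ rts (N)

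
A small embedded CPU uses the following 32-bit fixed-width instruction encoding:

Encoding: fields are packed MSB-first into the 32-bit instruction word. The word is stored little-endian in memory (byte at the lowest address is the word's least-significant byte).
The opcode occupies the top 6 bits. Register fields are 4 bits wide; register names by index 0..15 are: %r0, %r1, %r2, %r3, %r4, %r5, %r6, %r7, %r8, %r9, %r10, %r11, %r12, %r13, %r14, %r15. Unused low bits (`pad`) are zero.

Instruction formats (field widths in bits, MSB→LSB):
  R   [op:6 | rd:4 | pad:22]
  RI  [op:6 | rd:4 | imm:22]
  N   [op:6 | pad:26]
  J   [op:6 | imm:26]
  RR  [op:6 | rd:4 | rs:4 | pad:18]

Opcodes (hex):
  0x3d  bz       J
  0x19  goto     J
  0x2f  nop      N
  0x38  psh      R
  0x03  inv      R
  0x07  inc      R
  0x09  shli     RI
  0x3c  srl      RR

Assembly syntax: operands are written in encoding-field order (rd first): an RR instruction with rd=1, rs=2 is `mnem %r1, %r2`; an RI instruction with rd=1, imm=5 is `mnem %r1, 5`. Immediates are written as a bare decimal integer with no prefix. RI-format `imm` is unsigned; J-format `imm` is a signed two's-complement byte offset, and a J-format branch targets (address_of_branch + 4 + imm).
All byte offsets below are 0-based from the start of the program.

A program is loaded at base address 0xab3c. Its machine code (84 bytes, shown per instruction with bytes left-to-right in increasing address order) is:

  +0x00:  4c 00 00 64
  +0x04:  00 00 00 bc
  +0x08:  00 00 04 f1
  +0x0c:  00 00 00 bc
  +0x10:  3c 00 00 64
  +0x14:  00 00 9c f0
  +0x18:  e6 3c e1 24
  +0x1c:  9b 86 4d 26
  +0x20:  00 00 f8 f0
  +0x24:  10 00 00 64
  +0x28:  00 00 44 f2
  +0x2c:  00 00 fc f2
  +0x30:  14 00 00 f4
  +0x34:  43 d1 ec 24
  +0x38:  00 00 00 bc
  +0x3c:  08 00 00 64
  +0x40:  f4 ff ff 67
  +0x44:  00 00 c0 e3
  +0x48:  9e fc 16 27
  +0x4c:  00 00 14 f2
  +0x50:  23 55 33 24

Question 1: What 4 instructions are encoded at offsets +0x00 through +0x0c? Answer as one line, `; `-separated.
goto 76; nop; srl %r4, %r1; nop

[00] 4c 00 00 64 → 0x6400004c
  opcode bits[31:26]=0x19: goto/J
  imm: (w>>0)&0x3ffffff=0x4c → 76
[04] 00 00 00 bc → 0xbc000000
  opcode bits[31:26]=0x2f: nop/N
[08] 00 00 04 f1 → 0xf1040000
  opcode bits[31:26]=0x3c: srl/RR
  rd: (w>>22)&0xf=0x4 → %r4
  rs: (w>>18)&0xf=0x1 → %r1
[0c] 00 00 00 bc → 0xbc000000
  opcode bits[31:26]=0x2f: nop/N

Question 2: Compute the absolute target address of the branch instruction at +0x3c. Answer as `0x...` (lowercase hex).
0xab84

off 0x3c: read 08 00 00 64 as little → 0x64000008
  top 6b → 0x19 → goto [J]
  [25:0] imm=8 = 8
  target = base 0xab3c + off 0x3c + 4 + imm 8 = 0xab84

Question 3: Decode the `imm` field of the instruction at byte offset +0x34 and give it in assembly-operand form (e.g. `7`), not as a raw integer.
2937155

[34] 43 d1 ec 24 → 0x24ecd143
  opcode bits[31:26]=0x9: shli/RI
  rd: (w>>22)&0xf=0x3 → %r3
  imm: (w>>0)&0x3fffff=0x2cd143 → 2937155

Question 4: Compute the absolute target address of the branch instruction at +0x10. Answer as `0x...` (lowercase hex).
0xab8c

+0x10: 3c 00 00 64 ⇒ word 0x6400003c (little)
  top 6b → 0x19 → goto [J]
  [25:0] imm=60 = 60
  target = base 0xab3c + off 0x10 + 4 + imm 60 = 0xab8c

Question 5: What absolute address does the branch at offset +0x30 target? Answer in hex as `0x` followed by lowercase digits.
0xab84

+0x30: 14 00 00 f4 ⇒ word 0xf4000014 (little)
  top 6b → 0x3d → bz [J]
  [25:0] imm=20 = 20
  target = base 0xab3c + off 0x30 + 4 + imm 20 = 0xab84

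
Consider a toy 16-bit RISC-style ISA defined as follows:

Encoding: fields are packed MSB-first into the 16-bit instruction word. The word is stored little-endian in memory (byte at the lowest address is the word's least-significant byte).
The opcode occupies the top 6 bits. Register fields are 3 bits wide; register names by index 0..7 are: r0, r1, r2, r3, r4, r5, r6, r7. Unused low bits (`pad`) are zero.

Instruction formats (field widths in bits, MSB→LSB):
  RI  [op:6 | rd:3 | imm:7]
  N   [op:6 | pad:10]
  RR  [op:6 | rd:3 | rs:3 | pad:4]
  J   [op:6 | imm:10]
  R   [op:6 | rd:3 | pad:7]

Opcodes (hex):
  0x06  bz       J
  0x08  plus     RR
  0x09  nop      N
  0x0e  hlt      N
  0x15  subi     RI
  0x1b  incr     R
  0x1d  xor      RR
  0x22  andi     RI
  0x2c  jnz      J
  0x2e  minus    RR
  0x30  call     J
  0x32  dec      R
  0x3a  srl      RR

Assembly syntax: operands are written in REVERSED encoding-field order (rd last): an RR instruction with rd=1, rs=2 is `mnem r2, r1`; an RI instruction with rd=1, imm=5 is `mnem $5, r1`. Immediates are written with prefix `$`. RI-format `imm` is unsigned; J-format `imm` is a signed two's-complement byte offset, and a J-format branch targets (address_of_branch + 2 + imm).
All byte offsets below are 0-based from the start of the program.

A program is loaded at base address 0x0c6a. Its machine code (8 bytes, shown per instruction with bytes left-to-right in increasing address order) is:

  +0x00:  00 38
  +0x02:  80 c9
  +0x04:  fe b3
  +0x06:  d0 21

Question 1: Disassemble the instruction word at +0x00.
off 0x00: read 00 38 as little → 0x3800
  op=0x3800>>10=0xe ⇒ hlt (N)

hlt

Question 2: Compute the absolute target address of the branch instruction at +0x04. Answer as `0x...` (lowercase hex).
0x0c6e

off 0x04: read fe b3 as little → 0xb3fe
  top 6b → 0x2c → jnz [J]
  imm: (w>>0)&0x3ff=0x3fe (s10→-2) → $-2
  target = base 0x0c6a + off 0x04 + 2 + imm -2 = 0x0c6e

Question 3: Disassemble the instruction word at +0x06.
plus r5, r3

+0x06: d0 21 ⇒ word 0x21d0 (little)
  top 6b → 0x8 → plus [RR]
  rd@[9:7]=0x3 ⇒ r3
  rs@[6:4]=0x5 ⇒ r5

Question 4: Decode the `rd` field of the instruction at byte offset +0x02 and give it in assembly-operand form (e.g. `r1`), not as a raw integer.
off 0x02: read 80 c9 as little → 0xc980
  opcode bits[15:10]=0x32: dec/R
  [9:7] rd=3 = r3

r3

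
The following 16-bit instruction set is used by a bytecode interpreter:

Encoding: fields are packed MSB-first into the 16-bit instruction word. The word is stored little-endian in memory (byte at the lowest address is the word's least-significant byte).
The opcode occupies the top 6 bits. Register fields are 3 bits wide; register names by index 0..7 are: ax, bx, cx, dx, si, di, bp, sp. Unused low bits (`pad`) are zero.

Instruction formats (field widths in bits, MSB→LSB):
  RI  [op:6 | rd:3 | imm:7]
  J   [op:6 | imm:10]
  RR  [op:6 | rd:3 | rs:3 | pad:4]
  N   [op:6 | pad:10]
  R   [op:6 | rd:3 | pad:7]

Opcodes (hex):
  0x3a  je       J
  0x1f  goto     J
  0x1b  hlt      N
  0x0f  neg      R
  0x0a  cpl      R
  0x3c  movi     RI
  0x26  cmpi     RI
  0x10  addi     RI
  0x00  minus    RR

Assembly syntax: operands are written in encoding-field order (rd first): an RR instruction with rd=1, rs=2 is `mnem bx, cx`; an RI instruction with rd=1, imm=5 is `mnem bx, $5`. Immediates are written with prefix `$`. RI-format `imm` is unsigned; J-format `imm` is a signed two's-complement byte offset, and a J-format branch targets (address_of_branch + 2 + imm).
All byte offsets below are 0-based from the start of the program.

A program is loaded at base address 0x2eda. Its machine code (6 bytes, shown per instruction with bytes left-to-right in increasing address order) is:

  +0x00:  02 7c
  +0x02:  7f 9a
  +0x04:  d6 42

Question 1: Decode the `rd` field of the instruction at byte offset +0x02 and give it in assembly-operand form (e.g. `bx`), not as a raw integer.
si

[02] 7f 9a → 0x9a7f
  opcode bits[15:10]=0x26: cmpi/RI
  [9:7] rd=4 = si
  [6:0] imm=127 = $127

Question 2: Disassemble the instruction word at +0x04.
addi di, $86

+0x04: d6 42 ⇒ word 0x42d6 (little)
  top 6b → 0x10 → addi [RI]
  rd@[9:7]=0x5 ⇒ di
  imm@[6:0]=0x56 ⇒ $86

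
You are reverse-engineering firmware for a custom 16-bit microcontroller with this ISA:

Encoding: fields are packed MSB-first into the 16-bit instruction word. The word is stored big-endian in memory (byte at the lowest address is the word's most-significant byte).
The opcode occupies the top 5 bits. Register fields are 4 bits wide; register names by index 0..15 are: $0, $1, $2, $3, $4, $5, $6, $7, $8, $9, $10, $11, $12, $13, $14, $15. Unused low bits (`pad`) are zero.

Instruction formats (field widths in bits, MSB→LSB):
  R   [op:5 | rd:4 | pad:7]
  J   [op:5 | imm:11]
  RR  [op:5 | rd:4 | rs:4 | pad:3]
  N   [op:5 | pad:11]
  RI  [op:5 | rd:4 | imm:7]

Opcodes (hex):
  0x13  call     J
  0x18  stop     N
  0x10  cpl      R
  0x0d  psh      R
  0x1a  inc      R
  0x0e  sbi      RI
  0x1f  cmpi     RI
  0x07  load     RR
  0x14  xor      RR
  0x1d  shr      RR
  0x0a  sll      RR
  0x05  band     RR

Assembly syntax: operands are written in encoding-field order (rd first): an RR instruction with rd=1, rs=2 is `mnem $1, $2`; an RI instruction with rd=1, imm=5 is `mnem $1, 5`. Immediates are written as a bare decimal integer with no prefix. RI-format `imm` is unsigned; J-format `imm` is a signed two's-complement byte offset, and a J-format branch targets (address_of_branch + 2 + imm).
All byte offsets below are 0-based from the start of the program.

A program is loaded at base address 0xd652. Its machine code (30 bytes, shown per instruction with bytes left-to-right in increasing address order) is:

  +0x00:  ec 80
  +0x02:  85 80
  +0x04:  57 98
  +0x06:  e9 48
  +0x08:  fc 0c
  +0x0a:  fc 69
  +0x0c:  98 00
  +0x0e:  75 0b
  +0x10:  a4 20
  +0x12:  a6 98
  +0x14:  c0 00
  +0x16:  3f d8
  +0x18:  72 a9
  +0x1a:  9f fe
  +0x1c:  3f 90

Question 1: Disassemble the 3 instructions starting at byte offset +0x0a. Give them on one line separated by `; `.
off 0x0a: read fc 69 as big → 0xfc69
  op=0xfc69>>11=0x1f ⇒ cmpi (RI)
  rd: (w>>7)&0xf=0x8 → $8
  imm: (w>>0)&0x7f=0x69 → 105
off 0x0c: read 98 00 as big → 0x9800
  op=0x9800>>11=0x13 ⇒ call (J)
  imm: (w>>0)&0x7ff=0x0 → 0
off 0x0e: read 75 0b as big → 0x750b
  op=0x750b>>11=0xe ⇒ sbi (RI)
  rd: (w>>7)&0xf=0xa → $10
  imm: (w>>0)&0x7f=0xb → 11

cmpi $8, 105; call 0; sbi $10, 11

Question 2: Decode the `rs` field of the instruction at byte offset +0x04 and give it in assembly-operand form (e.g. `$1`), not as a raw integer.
@+04  big-endian(57 98) = 0x5798
  op=0x5798>>11=0xa ⇒ sll (RR)
  rd@[10:7]=0xf ⇒ $15
  rs@[6:3]=0x3 ⇒ $3

$3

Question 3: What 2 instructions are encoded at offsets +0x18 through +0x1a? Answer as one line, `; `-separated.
[18] 72 a9 → 0x72a9
  top 5b → 0xe → sbi [RI]
  rd@[10:7]=0x5 ⇒ $5
  imm@[6:0]=0x29 ⇒ 41
[1a] 9f fe → 0x9ffe
  top 5b → 0x13 → call [J]
  imm@[10:0]=0x7fe (s11→-2) ⇒ -2

sbi $5, 41; call -2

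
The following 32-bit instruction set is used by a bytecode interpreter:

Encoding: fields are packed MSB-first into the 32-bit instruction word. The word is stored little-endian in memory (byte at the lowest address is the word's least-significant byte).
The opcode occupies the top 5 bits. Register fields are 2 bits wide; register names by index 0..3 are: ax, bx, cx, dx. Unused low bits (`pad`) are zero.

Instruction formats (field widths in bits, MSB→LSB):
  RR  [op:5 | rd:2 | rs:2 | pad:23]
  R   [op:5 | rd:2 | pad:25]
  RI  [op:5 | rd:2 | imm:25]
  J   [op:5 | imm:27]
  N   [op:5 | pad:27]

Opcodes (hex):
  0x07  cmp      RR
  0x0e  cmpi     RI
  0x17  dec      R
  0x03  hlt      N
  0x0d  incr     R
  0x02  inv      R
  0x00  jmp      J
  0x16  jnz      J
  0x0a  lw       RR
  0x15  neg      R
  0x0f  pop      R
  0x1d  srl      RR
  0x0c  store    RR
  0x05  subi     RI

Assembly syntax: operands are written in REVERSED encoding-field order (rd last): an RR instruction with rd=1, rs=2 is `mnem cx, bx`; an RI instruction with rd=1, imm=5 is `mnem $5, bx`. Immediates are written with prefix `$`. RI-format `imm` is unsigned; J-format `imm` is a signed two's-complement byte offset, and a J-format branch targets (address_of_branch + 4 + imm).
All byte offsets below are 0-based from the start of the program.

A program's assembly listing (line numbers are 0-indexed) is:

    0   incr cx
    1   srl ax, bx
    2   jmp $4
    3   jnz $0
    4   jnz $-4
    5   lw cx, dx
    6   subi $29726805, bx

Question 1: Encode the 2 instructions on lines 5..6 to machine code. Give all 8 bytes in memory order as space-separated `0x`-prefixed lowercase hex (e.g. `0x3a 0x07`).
line 5 (lw): pack op=0xa:5|rd=3:2|rs=2:2|pad=0:23 = 0x57000000; little→ 00 00 00 57
line 6 (subi): pack op=0x5:5|rd=1:2|imm=29726805:25 = 0x2bc59855; little→ 55 98 c5 2b

0x00 0x00 0x00 0x57 0x55 0x98 0xc5 0x2b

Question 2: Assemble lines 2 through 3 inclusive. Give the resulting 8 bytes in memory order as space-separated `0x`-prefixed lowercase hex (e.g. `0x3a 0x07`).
0x04 0x00 0x00 0x00 0x00 0x00 0x00 0xb0

2. jmp fields op=0x0:5|imm=4:27 → word 00000004h → 04 00 00 00
3. jnz fields op=0x16:5|imm=0:27 → word b0000000h → 00 00 00 b0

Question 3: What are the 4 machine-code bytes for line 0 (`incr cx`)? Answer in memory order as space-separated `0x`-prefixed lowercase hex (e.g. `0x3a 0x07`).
L0: incr op=0xd:5|rd=2:2|pad=0:25 ⇒ 0x6c000000 ⇒ little 00 00 00 6c

0x00 0x00 0x00 0x6c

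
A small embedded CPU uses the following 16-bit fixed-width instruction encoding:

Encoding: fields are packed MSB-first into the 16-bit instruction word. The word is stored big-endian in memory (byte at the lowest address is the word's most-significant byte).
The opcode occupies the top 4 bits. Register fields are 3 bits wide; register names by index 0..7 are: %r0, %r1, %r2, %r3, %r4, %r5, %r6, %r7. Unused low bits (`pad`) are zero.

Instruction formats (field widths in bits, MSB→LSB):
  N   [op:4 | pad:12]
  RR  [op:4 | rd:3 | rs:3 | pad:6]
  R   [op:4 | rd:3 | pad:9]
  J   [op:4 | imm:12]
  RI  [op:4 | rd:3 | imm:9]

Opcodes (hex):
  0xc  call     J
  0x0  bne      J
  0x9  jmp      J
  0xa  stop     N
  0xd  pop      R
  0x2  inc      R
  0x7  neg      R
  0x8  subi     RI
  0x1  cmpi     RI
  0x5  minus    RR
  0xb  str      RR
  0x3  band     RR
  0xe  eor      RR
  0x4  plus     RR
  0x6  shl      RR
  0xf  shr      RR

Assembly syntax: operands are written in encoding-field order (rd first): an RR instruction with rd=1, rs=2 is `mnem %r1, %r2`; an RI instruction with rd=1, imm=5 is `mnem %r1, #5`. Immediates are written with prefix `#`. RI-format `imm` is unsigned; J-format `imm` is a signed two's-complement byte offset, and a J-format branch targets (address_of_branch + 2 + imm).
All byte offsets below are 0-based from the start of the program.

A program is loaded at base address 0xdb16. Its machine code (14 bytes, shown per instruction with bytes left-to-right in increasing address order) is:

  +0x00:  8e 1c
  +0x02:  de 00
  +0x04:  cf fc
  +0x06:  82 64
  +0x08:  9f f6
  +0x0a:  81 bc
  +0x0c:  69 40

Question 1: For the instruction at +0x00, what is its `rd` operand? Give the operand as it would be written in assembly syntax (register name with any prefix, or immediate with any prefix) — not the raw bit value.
%r7

@+00  big-endian(8e 1c) = 0x8e1c
  opcode bits[15:12]=0x8: subi/RI
  [11:9] rd=7 = %r7
  [8:0] imm=28 = #28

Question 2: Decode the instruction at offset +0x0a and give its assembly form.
subi %r0, #444

[0a] 81 bc → 0x81bc
  op=0x81bc>>12=0x8 ⇒ subi (RI)
  rd: (w>>9)&0x7=0x0 → %r0
  imm: (w>>0)&0x1ff=0x1bc → #444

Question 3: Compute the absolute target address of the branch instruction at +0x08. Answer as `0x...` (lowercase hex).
off 0x08: read 9f f6 as big → 0x9ff6
  top 4b → 0x9 → jmp [J]
  imm: (w>>0)&0xfff=0xff6 (s12→-10) → #-10
  target = base 0xdb16 + off 0x08 + 2 + imm -10 = 0xdb16

0xdb16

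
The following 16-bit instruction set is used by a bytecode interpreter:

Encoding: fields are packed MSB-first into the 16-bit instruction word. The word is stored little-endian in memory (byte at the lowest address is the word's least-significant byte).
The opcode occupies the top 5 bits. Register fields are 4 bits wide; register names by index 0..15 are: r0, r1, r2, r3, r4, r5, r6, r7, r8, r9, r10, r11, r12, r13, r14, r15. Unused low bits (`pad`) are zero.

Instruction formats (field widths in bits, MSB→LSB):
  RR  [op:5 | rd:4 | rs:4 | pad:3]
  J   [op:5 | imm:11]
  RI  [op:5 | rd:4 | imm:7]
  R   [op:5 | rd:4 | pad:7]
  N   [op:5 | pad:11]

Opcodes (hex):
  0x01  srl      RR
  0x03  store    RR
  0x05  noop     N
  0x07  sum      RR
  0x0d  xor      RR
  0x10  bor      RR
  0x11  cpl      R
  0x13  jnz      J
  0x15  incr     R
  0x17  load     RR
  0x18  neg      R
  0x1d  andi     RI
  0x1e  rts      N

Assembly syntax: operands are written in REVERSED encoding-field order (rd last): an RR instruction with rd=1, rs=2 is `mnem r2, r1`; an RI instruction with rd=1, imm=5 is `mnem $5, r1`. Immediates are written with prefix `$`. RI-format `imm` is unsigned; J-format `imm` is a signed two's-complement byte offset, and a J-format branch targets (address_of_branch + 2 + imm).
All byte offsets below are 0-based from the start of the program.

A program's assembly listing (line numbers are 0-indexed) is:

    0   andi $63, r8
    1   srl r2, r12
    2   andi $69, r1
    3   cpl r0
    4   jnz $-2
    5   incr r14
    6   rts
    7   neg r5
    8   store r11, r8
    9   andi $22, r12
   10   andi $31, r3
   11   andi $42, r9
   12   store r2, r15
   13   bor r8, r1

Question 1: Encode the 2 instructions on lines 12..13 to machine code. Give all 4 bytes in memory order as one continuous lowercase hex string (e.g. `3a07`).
12. store fields op=0x3:5|rd=15:4|rs=2:4|pad=0:3 → word 1f90h → 90 1f
13. bor fields op=0x10:5|rd=1:4|rs=8:4|pad=0:3 → word 80c0h → c0 80

901fc080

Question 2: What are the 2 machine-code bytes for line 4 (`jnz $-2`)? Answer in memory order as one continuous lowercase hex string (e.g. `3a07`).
fe9f

4. jnz fields op=0x13:5|imm=-2:11 → word 9ffeh → fe 9f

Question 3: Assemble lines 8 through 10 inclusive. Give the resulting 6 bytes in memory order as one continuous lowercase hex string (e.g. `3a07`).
581c16ee9fe9

L8: store op=0x3:5|rd=8:4|rs=11:4|pad=0:3 ⇒ 0x1c58 ⇒ little 58 1c
L9: andi op=0x1d:5|rd=12:4|imm=22:7 ⇒ 0xee16 ⇒ little 16 ee
L10: andi op=0x1d:5|rd=3:4|imm=31:7 ⇒ 0xe99f ⇒ little 9f e9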